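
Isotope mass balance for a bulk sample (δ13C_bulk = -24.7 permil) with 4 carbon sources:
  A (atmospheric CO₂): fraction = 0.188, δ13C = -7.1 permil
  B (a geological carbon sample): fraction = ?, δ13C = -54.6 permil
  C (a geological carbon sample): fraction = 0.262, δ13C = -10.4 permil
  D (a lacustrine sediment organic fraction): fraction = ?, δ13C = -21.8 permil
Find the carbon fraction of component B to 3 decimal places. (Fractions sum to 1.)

0.264

Let f_B and f_D be the unknown fractions; fractions sum to 1 so f_B + f_D = 0.550.
Mass balance: Σ fᵢ·δᵢ = δ_bulk ⇒ f_B·(-54.6) + f_D·(-21.8) = -24.7 − (-4.060) = -20.640
Substitute f_D = 0.550 − f_B:
f_B·(-54.6 − -21.8) = -20.640 − 0.550×(-21.8) = -8.650
f_B = -8.650 / -32.8 = 0.2637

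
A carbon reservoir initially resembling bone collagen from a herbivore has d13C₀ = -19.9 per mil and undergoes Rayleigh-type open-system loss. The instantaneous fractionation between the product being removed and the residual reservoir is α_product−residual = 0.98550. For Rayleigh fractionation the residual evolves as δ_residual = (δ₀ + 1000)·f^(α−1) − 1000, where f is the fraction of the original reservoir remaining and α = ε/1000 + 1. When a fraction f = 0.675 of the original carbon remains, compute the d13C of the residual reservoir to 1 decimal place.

Rayleigh residual: δ_res = (δ₀ + 1000)·f^(α−1) − 1000
α − 1 = -0.01450
f^(α−1) = 0.675^(-0.01450) = 1.005715
δ_res = (-19.9 + 1000) × 1.005715 − 1000 = 985.702 − 1000 = -14.30 per mil

-14.3 per mil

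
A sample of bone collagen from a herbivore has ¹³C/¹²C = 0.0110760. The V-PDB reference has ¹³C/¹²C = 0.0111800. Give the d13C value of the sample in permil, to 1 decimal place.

d13C = (R_sample / R_standard − 1) × 1000
R_sample / R_standard = 0.0110760 / 0.0111800 = 0.990698
d13C = (0.990698 − 1) × 1000 = -9.30 permil

-9.3 permil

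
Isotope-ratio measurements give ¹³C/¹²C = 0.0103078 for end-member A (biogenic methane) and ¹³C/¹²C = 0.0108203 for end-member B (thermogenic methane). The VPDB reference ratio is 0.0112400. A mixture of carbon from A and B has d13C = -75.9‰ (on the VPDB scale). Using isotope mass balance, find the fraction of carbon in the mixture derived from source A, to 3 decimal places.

0.846

δ_A = (0.0103078/0.0112400 − 1)×1000 = (0.917064 − 1)×1000 = -82.936‰
δ_B = (0.0108203/0.0112400 − 1)×1000 = (0.962660 − 1)×1000 = -37.340‰
f_A = (δ_mix − δ_B)/(δ_A − δ_B) = (-75.9 − (-37.340))/(-82.936 − (-37.340))
f_A = -38.560 / -45.596 = 0.8457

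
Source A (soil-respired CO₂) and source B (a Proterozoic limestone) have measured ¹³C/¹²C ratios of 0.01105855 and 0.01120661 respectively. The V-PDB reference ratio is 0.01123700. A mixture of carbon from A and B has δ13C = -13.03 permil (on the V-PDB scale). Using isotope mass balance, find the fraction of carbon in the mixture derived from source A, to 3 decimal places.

0.784

δ_A = (0.01105855/0.01123700 − 1)×1000 = (0.984119 − 1)×1000 = -15.881 permil
δ_B = (0.01120661/0.01123700 − 1)×1000 = (0.997296 − 1)×1000 = -2.704 permil
f_A = (δ_mix − δ_B)/(δ_A − δ_B) = (-13.03 − (-2.704))/(-15.881 − (-2.704))
f_A = -10.326 / -13.176 = 0.7837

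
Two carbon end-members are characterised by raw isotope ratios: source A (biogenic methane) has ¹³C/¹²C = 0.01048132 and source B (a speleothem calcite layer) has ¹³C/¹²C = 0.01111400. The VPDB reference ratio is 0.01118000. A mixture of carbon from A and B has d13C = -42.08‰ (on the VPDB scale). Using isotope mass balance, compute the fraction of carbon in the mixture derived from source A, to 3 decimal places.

δ_A = (0.01048132/0.01118000 − 1)×1000 = (0.937506 − 1)×1000 = -62.494‰
δ_B = (0.01111400/0.01118000 − 1)×1000 = (0.994097 − 1)×1000 = -5.903‰
f_A = (δ_mix − δ_B)/(δ_A − δ_B) = (-42.08 − (-5.903))/(-62.494 − (-5.903))
f_A = -36.177 / -56.590 = 0.6393

0.639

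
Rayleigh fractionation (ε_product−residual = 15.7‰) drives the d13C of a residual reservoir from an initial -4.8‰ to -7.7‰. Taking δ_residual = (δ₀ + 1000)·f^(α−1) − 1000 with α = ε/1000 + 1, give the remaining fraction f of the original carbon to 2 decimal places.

0.83

α − 1 = ε/1000 = 0.0157
(δ_res + 1000)/(δ₀ + 1000) = (-7.7 + 1000)/(-4.8 + 1000) = 992.3/995.2 = 0.997086
f = 0.997086^(1/0.0157) = exp(ln(0.997086)/0.0157) = exp(-0.00292/0.0157)
f = exp(-0.1859) = 0.8304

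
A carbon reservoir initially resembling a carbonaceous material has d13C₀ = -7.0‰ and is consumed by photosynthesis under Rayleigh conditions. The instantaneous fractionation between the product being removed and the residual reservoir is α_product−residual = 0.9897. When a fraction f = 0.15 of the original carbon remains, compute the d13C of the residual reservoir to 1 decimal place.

Rayleigh residual: δ_res = (δ₀ + 1000)·f^(α−1) − 1000
α − 1 = -0.01030
f^(α−1) = 0.15^(-0.01030) = 1.019732
δ_res = (-7.0 + 1000) × 1.019732 − 1000 = 1012.594 − 1000 = 12.59‰

12.6‰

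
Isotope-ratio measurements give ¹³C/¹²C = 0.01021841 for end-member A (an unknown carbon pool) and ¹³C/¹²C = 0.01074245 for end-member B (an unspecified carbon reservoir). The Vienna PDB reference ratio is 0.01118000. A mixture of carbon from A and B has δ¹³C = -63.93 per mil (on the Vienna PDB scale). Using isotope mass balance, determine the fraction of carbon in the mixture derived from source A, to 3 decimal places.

0.529

δ_A = (0.01021841/0.01118000 − 1)×1000 = (0.913990 − 1)×1000 = -86.010 per mil
δ_B = (0.01074245/0.01118000 − 1)×1000 = (0.960863 − 1)×1000 = -39.137 per mil
f_A = (δ_mix − δ_B)/(δ_A − δ_B) = (-63.93 − (-39.137))/(-86.010 − (-39.137))
f_A = -24.793 / -46.873 = 0.5289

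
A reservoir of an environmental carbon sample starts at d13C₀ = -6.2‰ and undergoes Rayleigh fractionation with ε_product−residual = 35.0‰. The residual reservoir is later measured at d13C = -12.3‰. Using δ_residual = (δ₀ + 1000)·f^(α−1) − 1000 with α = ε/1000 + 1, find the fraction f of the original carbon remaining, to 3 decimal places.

α − 1 = ε/1000 = 0.0350
(δ_res + 1000)/(δ₀ + 1000) = (-12.3 + 1000)/(-6.2 + 1000) = 987.7/993.8 = 0.993862
f = 0.993862^(1/0.0350) = exp(ln(0.993862)/0.0350) = exp(-0.00616/0.0350)
f = exp(-0.1759) = 0.8387

0.839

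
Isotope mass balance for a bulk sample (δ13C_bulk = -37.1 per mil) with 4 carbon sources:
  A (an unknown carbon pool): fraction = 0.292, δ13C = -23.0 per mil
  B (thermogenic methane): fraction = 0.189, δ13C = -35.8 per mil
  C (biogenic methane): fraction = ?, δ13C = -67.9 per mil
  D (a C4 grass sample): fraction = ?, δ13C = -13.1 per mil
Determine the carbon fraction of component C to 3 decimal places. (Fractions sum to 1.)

Let f_C and f_D be the unknown fractions; fractions sum to 1 so f_C + f_D = 0.519.
Mass balance: Σ fᵢ·δᵢ = δ_bulk ⇒ f_C·(-67.9) + f_D·(-13.1) = -37.1 − (-13.482) = -23.618
Substitute f_D = 0.519 − f_C:
f_C·(-67.9 − -13.1) = -23.618 − 0.519×(-13.1) = -16.819
f_C = -16.819 / -54.8 = 0.3069

0.307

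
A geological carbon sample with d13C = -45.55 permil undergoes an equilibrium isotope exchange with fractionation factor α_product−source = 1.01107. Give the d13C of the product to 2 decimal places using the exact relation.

-34.98 permil

δ_product = (δ_source + 1000)·α − 1000
δ_product = (-45.55 + 1000) × 1.01107 − 1000
δ_product = 965.016 − 1000 = -34.984 permil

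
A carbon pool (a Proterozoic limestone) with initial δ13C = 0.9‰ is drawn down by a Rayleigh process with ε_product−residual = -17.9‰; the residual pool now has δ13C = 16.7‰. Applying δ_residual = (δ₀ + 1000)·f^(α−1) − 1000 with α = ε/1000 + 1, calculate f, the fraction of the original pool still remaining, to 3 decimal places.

α − 1 = ε/1000 = -0.0179
(δ_res + 1000)/(δ₀ + 1000) = (16.7 + 1000)/(0.9 + 1000) = 1016.7/1000.9 = 1.015786
f = 1.015786^(1/-0.0179) = exp(ln(1.015786)/-0.0179) = exp(0.01566/-0.0179)
f = exp(-0.8750) = 0.4169

0.417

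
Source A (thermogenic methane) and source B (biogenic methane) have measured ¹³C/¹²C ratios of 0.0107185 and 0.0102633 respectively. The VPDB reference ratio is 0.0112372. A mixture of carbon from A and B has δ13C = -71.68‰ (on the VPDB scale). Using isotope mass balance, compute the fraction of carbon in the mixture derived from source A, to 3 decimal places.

0.370

δ_A = (0.0107185/0.0112372 − 1)×1000 = (0.953841 − 1)×1000 = -46.159‰
δ_B = (0.0102633/0.0112372 − 1)×1000 = (0.913333 − 1)×1000 = -86.667‰
f_A = (δ_mix − δ_B)/(δ_A − δ_B) = (-71.68 − (-86.667))/(-46.159 − (-86.667))
f_A = 14.987 / 40.508 = 0.3700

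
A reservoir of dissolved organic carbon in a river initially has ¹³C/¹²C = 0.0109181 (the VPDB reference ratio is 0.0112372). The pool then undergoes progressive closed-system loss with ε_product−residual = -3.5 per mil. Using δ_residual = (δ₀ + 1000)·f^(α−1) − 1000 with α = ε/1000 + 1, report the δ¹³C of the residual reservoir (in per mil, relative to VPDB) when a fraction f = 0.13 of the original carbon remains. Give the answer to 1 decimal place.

δ₀ = (0.0109181/0.0112372 − 1)×1000 = (0.971603 − 1)×1000 = -28.397 per mil
α − 1 = ε/1000 = -0.0035
f^(α−1) = 0.13^(-0.0035) = 1.007166
δ_res = (-28.397 + 1000) × 1.007166 − 1000 = 978.566 − 1000 = -21.43 per mil

-21.4 per mil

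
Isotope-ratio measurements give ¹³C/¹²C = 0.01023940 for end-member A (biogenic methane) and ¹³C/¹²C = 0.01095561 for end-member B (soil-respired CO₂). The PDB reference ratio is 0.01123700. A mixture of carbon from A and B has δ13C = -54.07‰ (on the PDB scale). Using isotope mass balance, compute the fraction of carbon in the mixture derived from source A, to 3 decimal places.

δ_A = (0.01023940/0.01123700 − 1)×1000 = (0.911222 − 1)×1000 = -88.778‰
δ_B = (0.01095561/0.01123700 − 1)×1000 = (0.974959 − 1)×1000 = -25.041‰
f_A = (δ_mix − δ_B)/(δ_A − δ_B) = (-54.07 − (-25.041))/(-88.778 − (-25.041))
f_A = -29.029 / -63.737 = 0.4554

0.455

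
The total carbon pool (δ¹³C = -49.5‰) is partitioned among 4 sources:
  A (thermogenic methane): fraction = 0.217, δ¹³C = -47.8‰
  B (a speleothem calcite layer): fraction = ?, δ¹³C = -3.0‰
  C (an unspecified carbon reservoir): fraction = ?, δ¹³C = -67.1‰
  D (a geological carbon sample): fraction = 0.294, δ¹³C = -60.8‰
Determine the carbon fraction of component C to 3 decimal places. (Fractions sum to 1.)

0.309

Let f_C and f_B be the unknown fractions; fractions sum to 1 so f_C + f_B = 0.489.
Mass balance: Σ fᵢ·δᵢ = δ_bulk ⇒ f_C·(-67.1) + f_B·(-3.0) = -49.5 − (-28.248) = -21.252
Substitute f_B = 0.489 − f_C:
f_C·(-67.1 − -3.0) = -21.252 − 0.489×(-3.0) = -19.785
f_C = -19.785 / -64.1 = 0.3087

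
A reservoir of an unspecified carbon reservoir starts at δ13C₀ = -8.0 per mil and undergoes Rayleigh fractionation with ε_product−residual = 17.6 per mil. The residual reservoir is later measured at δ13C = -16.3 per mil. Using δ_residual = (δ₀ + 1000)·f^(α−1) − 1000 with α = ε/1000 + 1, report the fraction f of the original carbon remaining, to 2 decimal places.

0.62

α − 1 = ε/1000 = 0.0176
(δ_res + 1000)/(δ₀ + 1000) = (-16.3 + 1000)/(-8.0 + 1000) = 983.7/992.0 = 0.991633
f = 0.991633^(1/0.0176) = exp(ln(0.991633)/0.0176) = exp(-0.00840/0.0176)
f = exp(-0.4774) = 0.6204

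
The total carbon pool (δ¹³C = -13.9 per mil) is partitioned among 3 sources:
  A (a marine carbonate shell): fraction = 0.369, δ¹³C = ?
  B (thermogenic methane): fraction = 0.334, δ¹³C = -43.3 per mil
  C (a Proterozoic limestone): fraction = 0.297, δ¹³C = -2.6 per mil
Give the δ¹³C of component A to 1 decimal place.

3.6 per mil

Isotope mass balance: δ_bulk = Σ fᵢ·δᵢ.
-13.9 = 0.369×δ_A + 0.334×(-43.3) + 0.297×(-2.6)
0.369·δ_A = -13.9 − (-15.234) = 1.334
δ_A = 1.334 / 0.369 = 3.62 per mil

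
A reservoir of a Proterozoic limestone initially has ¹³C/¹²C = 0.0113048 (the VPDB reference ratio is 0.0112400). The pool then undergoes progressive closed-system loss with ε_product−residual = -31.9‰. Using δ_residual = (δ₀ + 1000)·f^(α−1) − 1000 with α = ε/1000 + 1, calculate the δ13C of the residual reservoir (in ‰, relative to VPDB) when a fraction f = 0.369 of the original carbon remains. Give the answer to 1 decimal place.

38.3‰

δ₀ = (0.0113048/0.0112400 − 1)×1000 = (1.005765 − 1)×1000 = 5.765‰
α − 1 = ε/1000 = -0.0319
f^(α−1) = 0.369^(-0.0319) = 1.032314
δ_res = (5.765 + 1000) × 1.032314 − 1000 = 1038.266 − 1000 = 38.27‰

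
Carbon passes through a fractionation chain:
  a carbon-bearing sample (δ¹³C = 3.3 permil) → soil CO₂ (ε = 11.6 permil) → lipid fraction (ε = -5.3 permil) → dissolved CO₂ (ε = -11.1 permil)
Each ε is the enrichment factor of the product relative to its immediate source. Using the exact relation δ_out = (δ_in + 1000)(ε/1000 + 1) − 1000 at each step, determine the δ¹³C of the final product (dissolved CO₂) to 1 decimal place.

step 1: δ = (3.30 + 1000)·(11.6/1000 + 1) − 1000 = 14.94 permil
step 2: δ = (14.94 + 1000)·(-5.3/1000 + 1) − 1000 = 9.56 permil
step 3: δ = (9.56 + 1000)·(-11.1/1000 + 1) − 1000 = -1.65 permil

-1.6 permil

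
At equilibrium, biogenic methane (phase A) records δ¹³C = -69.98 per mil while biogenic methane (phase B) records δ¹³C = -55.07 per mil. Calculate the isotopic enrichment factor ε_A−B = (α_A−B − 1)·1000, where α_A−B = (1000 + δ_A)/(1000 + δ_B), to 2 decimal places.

-15.78 per mil

α_A−B = (1000 + -69.98) / (1000 + -55.07) = 930.02 / 944.93 = 0.984221
ε_A−B = (0.984221 − 1) × 1000 = -15.779 per mil
(The approximation ε ≈ δ_A − δ_B would give -14.91 per mil.)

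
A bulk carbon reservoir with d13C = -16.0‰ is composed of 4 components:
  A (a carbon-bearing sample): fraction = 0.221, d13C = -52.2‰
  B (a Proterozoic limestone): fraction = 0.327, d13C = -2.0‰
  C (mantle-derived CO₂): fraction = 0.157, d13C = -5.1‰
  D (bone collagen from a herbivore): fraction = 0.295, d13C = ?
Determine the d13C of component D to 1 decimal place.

-10.2‰

Isotope mass balance: δ_bulk = Σ fᵢ·δᵢ.
-16.0 = 0.221×(-52.2) + 0.327×(-2.0) + 0.157×(-5.1) + 0.295×δ_D
0.295·δ_D = -16.0 − (-12.991) = -3.009
δ_D = -3.009 / 0.295 = -10.20‰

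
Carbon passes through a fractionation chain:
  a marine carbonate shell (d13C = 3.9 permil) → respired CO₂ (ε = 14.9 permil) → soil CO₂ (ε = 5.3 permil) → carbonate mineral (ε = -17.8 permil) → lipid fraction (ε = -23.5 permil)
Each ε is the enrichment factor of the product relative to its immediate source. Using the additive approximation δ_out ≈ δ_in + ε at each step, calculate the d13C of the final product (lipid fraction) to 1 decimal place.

-17.2 permil

step 1: δ ≈ 3.9 + (14.9) = 18.8 permil
step 2: δ ≈ 18.8 + (5.3) = 24.1 permil
step 3: δ ≈ 24.1 + (-17.8) = 6.3 permil
step 4: δ ≈ 6.3 + (-23.5) = -17.2 permil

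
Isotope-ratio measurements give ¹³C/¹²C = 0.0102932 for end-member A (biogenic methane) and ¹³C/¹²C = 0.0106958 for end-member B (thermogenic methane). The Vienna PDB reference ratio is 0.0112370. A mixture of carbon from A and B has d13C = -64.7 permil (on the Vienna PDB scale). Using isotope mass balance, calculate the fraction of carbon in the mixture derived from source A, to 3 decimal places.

0.462

δ_A = (0.0102932/0.0112370 − 1)×1000 = (0.916010 − 1)×1000 = -83.990 permil
δ_B = (0.0106958/0.0112370 − 1)×1000 = (0.951838 − 1)×1000 = -48.162 permil
f_A = (δ_mix − δ_B)/(δ_A − δ_B) = (-64.7 − (-48.162))/(-83.990 − (-48.162))
f_A = -16.538 / -35.828 = 0.4616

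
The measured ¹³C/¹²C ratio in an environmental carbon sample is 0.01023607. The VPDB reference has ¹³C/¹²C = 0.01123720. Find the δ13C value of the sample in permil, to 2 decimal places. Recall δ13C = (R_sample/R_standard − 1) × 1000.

δ13C = (R_sample / R_standard − 1) × 1000
R_sample / R_standard = 0.01023607 / 0.01123720 = 0.910909
δ13C = (0.910909 − 1) × 1000 = -89.091 permil

-89.09 permil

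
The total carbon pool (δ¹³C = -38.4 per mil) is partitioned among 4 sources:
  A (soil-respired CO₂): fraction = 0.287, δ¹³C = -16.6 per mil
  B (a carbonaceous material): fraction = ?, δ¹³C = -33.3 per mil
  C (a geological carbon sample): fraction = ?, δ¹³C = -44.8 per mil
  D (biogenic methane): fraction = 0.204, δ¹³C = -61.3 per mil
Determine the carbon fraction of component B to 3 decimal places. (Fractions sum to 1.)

Let f_B and f_C be the unknown fractions; fractions sum to 1 so f_B + f_C = 0.509.
Mass balance: Σ fᵢ·δᵢ = δ_bulk ⇒ f_B·(-33.3) + f_C·(-44.8) = -38.4 − (-17.269) = -21.131
Substitute f_C = 0.509 − f_B:
f_B·(-33.3 − -44.8) = -21.131 − 0.509×(-44.8) = 1.673
f_B = 1.673 / 11.5 = 0.1454

0.145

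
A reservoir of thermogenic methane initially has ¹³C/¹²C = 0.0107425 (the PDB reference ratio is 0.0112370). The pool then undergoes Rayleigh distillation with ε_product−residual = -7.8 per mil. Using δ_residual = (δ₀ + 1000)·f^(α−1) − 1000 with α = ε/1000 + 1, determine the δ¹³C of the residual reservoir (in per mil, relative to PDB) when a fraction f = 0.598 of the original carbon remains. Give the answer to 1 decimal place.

δ₀ = (0.0107425/0.0112370 − 1)×1000 = (0.955994 − 1)×1000 = -44.006 per mil
α − 1 = ε/1000 = -0.0078
f^(α−1) = 0.598^(-0.0078) = 1.004019
δ_res = (-44.006 + 1000) × 1.004019 − 1000 = 959.835 − 1000 = -40.16 per mil

-40.2 per mil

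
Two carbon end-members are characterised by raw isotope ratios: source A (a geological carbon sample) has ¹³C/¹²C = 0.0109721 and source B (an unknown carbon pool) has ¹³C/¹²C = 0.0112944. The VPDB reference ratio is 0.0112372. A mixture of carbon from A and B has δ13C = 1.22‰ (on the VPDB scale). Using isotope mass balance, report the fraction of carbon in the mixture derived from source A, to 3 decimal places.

δ_A = (0.0109721/0.0112372 − 1)×1000 = (0.976409 − 1)×1000 = -23.591‰
δ_B = (0.0112944/0.0112372 − 1)×1000 = (1.005090 − 1)×1000 = 5.090‰
f_A = (δ_mix − δ_B)/(δ_A − δ_B) = (1.22 − (5.090))/(-23.591 − (5.090))
f_A = -3.870 / -28.682 = 0.1349

0.135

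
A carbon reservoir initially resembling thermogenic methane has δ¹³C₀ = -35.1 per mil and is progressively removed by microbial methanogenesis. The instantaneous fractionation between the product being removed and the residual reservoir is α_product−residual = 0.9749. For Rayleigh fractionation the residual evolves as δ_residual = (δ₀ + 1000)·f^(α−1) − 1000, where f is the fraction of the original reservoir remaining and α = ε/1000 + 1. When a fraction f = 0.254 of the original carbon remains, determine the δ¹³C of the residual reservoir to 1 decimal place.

-1.3 per mil

Rayleigh residual: δ_res = (δ₀ + 1000)·f^(α−1) − 1000
α − 1 = -0.02510
f^(α−1) = 0.254^(-0.02510) = 1.034996
δ_res = (-35.1 + 1000) × 1.034996 − 1000 = 998.668 − 1000 = -1.33 per mil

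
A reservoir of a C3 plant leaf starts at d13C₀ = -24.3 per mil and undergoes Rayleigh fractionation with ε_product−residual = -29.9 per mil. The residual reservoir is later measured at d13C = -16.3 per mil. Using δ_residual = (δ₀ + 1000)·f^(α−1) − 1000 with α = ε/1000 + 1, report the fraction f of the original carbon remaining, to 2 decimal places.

0.76

α − 1 = ε/1000 = -0.0299
(δ_res + 1000)/(δ₀ + 1000) = (-16.3 + 1000)/(-24.3 + 1000) = 983.7/975.7 = 1.008199
f = 1.008199^(1/-0.0299) = exp(ln(1.008199)/-0.0299) = exp(0.00817/-0.0299)
f = exp(-0.2731) = 0.7610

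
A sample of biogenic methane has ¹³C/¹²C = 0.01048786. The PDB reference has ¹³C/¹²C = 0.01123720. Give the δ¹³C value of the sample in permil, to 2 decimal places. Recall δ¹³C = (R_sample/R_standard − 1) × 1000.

δ¹³C = (R_sample / R_standard − 1) × 1000
R_sample / R_standard = 0.01048786 / 0.01123720 = 0.933316
δ¹³C = (0.933316 − 1) × 1000 = -66.684 permil

-66.68 permil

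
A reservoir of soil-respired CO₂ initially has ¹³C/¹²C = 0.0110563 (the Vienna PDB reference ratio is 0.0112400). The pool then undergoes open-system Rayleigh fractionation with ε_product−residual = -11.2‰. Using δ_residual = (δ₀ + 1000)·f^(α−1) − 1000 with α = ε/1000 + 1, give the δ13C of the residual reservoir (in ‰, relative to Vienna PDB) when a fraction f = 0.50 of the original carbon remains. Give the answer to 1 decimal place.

-8.7‰

δ₀ = (0.0110563/0.0112400 − 1)×1000 = (0.983657 − 1)×1000 = -16.343‰
α − 1 = ε/1000 = -0.0112
f^(α−1) = 0.50^(-0.0112) = 1.007793
δ_res = (-16.343 + 1000) × 1.007793 − 1000 = 991.323 − 1000 = -8.68‰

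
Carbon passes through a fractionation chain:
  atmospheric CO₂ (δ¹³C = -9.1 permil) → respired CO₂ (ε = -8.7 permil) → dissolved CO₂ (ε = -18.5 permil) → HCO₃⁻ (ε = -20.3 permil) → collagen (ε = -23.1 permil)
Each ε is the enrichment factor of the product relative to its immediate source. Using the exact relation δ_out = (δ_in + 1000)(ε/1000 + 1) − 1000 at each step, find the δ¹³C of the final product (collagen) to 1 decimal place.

-77.3 permil

step 1: δ = (-9.10 + 1000)·(-8.7/1000 + 1) − 1000 = -17.72 permil
step 2: δ = (-17.72 + 1000)·(-18.5/1000 + 1) − 1000 = -35.89 permil
step 3: δ = (-35.89 + 1000)·(-20.3/1000 + 1) − 1000 = -55.46 permil
step 4: δ = (-55.46 + 1000)·(-23.1/1000 + 1) − 1000 = -77.28 permil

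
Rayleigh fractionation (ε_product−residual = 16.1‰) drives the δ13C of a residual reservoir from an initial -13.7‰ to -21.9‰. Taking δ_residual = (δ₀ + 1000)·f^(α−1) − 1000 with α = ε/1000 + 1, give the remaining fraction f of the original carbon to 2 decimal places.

α − 1 = ε/1000 = 0.0161
(δ_res + 1000)/(δ₀ + 1000) = (-21.9 + 1000)/(-13.7 + 1000) = 978.1/986.3 = 0.991686
f = 0.991686^(1/0.0161) = exp(ln(0.991686)/0.0161) = exp(-0.00835/0.0161)
f = exp(-0.5185) = 0.5954

0.60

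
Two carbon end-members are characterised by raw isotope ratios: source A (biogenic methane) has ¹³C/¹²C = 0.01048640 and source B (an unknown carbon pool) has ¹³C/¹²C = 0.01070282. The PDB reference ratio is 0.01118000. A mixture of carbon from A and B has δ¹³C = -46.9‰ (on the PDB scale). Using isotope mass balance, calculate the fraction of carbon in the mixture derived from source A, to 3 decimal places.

0.218

δ_A = (0.01048640/0.01118000 − 1)×1000 = (0.937961 − 1)×1000 = -62.039‰
δ_B = (0.01070282/0.01118000 − 1)×1000 = (0.957318 − 1)×1000 = -42.682‰
f_A = (δ_mix − δ_B)/(δ_A − δ_B) = (-46.9 − (-42.682))/(-62.039 − (-42.682))
f_A = -4.218 / -19.358 = 0.2179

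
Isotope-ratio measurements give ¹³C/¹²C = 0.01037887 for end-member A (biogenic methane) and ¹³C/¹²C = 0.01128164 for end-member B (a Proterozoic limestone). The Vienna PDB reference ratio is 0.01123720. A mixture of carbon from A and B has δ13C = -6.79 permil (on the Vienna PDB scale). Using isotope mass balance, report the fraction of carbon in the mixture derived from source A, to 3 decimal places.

0.134

δ_A = (0.01037887/0.01123720 − 1)×1000 = (0.923617 − 1)×1000 = -76.383 permil
δ_B = (0.01128164/0.01123720 − 1)×1000 = (1.003955 − 1)×1000 = 3.955 permil
f_A = (δ_mix − δ_B)/(δ_A − δ_B) = (-6.79 − (3.955))/(-76.383 − (3.955))
f_A = -10.745 / -80.338 = 0.1337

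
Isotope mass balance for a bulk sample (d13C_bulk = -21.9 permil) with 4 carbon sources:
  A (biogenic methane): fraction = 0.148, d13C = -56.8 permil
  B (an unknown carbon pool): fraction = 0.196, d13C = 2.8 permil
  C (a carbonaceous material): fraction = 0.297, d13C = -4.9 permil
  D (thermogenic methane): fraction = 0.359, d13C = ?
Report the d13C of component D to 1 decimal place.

Isotope mass balance: δ_bulk = Σ fᵢ·δᵢ.
-21.9 = 0.148×(-56.8) + 0.196×(2.8) + 0.297×(-4.9) + 0.359×δ_D
0.359·δ_D = -21.9 − (-9.313) = -12.587
δ_D = -12.587 / 0.359 = -35.06 permil

-35.1 permil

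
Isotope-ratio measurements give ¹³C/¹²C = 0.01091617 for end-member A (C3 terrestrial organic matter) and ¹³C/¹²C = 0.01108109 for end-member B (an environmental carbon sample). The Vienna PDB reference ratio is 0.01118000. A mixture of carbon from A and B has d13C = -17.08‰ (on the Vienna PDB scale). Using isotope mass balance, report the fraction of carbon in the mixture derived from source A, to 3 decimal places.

0.558

δ_A = (0.01091617/0.01118000 − 1)×1000 = (0.976402 − 1)×1000 = -23.598‰
δ_B = (0.01108109/0.01118000 − 1)×1000 = (0.991153 − 1)×1000 = -8.847‰
f_A = (δ_mix − δ_B)/(δ_A − δ_B) = (-17.08 − (-8.847))/(-23.598 − (-8.847))
f_A = -8.233 / -14.751 = 0.5581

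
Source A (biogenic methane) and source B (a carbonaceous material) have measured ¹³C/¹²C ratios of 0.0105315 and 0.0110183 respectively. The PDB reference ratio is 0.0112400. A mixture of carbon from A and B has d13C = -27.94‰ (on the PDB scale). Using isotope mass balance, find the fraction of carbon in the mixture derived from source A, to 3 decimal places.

0.190

δ_A = (0.0105315/0.0112400 − 1)×1000 = (0.936966 − 1)×1000 = -63.034‰
δ_B = (0.0110183/0.0112400 − 1)×1000 = (0.980276 − 1)×1000 = -19.724‰
f_A = (δ_mix − δ_B)/(δ_A − δ_B) = (-27.94 − (-19.724))/(-63.034 − (-19.724))
f_A = -8.216 / -43.310 = 0.1897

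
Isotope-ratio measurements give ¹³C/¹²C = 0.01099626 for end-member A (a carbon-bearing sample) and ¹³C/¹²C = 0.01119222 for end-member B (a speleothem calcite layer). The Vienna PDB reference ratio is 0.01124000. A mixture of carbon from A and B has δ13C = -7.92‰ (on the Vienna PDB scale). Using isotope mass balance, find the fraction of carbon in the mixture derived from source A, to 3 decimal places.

0.210

δ_A = (0.01099626/0.01124000 − 1)×1000 = (0.978315 − 1)×1000 = -21.685‰
δ_B = (0.01119222/0.01124000 − 1)×1000 = (0.995749 − 1)×1000 = -4.251‰
f_A = (δ_mix − δ_B)/(δ_A − δ_B) = (-7.92 − (-4.251))/(-21.685 − (-4.251))
f_A = -3.669 / -17.434 = 0.2105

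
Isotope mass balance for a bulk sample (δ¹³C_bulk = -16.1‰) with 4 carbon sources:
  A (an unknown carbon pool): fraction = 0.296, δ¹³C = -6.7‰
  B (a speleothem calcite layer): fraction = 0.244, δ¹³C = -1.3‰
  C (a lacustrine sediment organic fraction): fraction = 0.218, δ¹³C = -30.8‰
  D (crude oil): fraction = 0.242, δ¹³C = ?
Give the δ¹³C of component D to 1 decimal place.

-29.3‰

Isotope mass balance: δ_bulk = Σ fᵢ·δᵢ.
-16.1 = 0.296×(-6.7) + 0.244×(-1.3) + 0.218×(-30.8) + 0.242×δ_D
0.242·δ_D = -16.1 − (-9.015) = -7.085
δ_D = -7.085 / 0.242 = -29.28‰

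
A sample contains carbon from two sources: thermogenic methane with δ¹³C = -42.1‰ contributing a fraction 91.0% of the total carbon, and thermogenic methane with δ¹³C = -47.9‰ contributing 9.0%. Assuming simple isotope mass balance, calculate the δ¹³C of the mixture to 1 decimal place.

δ_mix = f_A·δ_A + f_B·δ_B
δ_mix = 0.910 × (-42.1) + 0.090 × (-47.9)
δ_mix = -38.31 + -4.31 = -42.62‰

-42.6‰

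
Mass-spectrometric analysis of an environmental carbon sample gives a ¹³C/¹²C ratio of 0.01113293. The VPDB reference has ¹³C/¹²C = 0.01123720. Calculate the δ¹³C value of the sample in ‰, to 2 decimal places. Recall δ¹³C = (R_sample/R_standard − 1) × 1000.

δ¹³C = (R_sample / R_standard − 1) × 1000
R_sample / R_standard = 0.01113293 / 0.01123720 = 0.990721
δ¹³C = (0.990721 − 1) × 1000 = -9.279‰

-9.28‰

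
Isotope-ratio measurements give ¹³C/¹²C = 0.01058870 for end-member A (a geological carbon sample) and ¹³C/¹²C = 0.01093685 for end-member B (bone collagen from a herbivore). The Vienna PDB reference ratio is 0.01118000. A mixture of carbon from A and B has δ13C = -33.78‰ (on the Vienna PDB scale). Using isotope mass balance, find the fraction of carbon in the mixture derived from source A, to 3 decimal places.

δ_A = (0.01058870/0.01118000 − 1)×1000 = (0.947111 − 1)×1000 = -52.889‰
δ_B = (0.01093685/0.01118000 − 1)×1000 = (0.978251 − 1)×1000 = -21.749‰
f_A = (δ_mix − δ_B)/(δ_A − δ_B) = (-33.78 − (-21.749))/(-52.889 − (-21.749))
f_A = -12.031 / -31.140 = 0.3864

0.386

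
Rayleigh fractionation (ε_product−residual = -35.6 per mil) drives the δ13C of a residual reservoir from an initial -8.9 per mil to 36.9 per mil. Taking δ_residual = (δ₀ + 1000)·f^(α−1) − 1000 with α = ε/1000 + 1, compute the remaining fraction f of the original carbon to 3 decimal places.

0.281

α − 1 = ε/1000 = -0.0356
(δ_res + 1000)/(δ₀ + 1000) = (36.9 + 1000)/(-8.9 + 1000) = 1036.9/991.1 = 1.046211
f = 1.046211^(1/-0.0356) = exp(ln(1.046211)/-0.0356) = exp(0.04518/-0.0356)
f = exp(-1.2690) = 0.2811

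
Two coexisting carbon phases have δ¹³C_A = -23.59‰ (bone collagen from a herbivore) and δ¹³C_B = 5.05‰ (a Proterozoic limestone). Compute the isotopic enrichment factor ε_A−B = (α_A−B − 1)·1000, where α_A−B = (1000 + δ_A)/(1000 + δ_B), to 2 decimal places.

-28.50‰

α_A−B = (1000 + -23.59) / (1000 + 5.05) = 976.41 / 1005.05 = 0.971504
ε_A−B = (0.971504 − 1) × 1000 = -28.496‰
(The approximation ε ≈ δ_A − δ_B would give -28.64‰.)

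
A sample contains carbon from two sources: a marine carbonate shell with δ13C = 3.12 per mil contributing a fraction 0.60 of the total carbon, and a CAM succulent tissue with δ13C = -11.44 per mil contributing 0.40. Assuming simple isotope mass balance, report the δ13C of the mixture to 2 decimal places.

δ_mix = f_A·δ_A + f_B·δ_B
δ_mix = 0.60 × (3.12) + 0.40 × (-11.44)
δ_mix = 1.872 + -4.576 = -2.704 per mil

-2.70 per mil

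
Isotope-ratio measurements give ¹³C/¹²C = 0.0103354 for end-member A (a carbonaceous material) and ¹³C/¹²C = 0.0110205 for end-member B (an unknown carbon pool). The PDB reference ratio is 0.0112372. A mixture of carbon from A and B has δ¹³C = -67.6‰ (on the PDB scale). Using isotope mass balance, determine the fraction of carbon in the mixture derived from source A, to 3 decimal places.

δ_A = (0.0103354/0.0112372 − 1)×1000 = (0.919749 − 1)×1000 = -80.251‰
δ_B = (0.0110205/0.0112372 − 1)×1000 = (0.980716 − 1)×1000 = -19.284‰
f_A = (δ_mix − δ_B)/(δ_A − δ_B) = (-67.6 − (-19.284))/(-80.251 − (-19.284))
f_A = -48.316 / -60.967 = 0.7925

0.792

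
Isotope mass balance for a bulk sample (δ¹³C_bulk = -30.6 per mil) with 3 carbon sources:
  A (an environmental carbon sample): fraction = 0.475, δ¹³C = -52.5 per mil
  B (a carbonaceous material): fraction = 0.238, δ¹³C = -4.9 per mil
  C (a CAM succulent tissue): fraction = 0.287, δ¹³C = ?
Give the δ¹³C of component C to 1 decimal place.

Isotope mass balance: δ_bulk = Σ fᵢ·δᵢ.
-30.6 = 0.475×(-52.5) + 0.238×(-4.9) + 0.287×δ_C
0.287·δ_C = -30.6 − (-26.104) = -4.496
δ_C = -4.496 / 0.287 = -15.67 per mil

-15.7 per mil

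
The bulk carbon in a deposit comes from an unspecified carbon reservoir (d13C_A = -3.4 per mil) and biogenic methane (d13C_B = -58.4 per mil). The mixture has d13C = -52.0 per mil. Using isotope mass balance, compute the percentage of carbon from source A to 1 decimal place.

11.6%

δ_mix = f_A·δ_A + (1 − f_A)·δ_B  ⇒  f_A = (δ_mix − δ_B)/(δ_A − δ_B)
f_A = (-52.0 − (-58.4)) / (-3.4 − (-58.4))
f_A = 6.4 / 55.0 = 0.1164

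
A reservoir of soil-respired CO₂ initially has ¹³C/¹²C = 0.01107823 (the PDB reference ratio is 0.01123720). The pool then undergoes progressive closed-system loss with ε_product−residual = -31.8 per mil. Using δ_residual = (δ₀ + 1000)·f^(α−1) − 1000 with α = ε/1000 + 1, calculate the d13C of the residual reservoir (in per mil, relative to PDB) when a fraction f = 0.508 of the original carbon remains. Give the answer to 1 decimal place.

δ₀ = (0.01107823/0.01123720 − 1)×1000 = (0.985853 − 1)×1000 = -14.147 per mil
α − 1 = ε/1000 = -0.0318
f^(α−1) = 0.508^(-0.0318) = 1.021771
δ_res = (-14.147 + 1000) × 1.021771 − 1000 = 1007.316 − 1000 = 7.32 per mil

7.3 per mil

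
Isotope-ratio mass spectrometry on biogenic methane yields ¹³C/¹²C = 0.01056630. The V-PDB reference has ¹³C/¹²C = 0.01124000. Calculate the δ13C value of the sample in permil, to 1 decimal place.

δ13C = (R_sample / R_standard − 1) × 1000
R_sample / R_standard = 0.01056630 / 0.01124000 = 0.940062
δ13C = (0.940062 − 1) × 1000 = -59.94 permil

-59.9 permil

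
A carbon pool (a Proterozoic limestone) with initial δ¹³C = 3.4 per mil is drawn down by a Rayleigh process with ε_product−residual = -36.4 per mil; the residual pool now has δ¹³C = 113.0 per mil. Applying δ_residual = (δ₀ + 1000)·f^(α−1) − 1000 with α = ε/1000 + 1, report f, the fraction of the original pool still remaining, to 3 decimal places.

α − 1 = ε/1000 = -0.0364
(δ_res + 1000)/(δ₀ + 1000) = (113.0 + 1000)/(3.4 + 1000) = 1113.0/1003.4 = 1.109229
f = 1.109229^(1/-0.0364) = exp(ln(1.109229)/-0.0364) = exp(0.10366/-0.0364)
f = exp(-2.8479) = 0.0580

0.058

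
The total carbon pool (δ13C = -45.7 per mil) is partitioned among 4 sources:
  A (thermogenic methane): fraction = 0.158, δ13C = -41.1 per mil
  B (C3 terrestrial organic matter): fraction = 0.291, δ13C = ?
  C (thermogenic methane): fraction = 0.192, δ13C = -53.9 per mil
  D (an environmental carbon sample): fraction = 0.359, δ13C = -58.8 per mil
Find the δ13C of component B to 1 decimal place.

Isotope mass balance: δ_bulk = Σ fᵢ·δᵢ.
-45.7 = 0.158×(-41.1) + 0.291×δ_B + 0.192×(-53.9) + 0.359×(-58.8)
0.291·δ_B = -45.7 − (-37.952) = -7.748
δ_B = -7.748 / 0.291 = -26.63 per mil

-26.6 per mil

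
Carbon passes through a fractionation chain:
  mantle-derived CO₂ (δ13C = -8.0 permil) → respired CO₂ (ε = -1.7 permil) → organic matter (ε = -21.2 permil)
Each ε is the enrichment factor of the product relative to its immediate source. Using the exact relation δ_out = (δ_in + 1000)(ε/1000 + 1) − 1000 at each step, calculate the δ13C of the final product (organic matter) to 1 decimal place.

step 1: δ = (-8.00 + 1000)·(-1.7/1000 + 1) − 1000 = -9.69 permil
step 2: δ = (-9.69 + 1000)·(-21.2/1000 + 1) − 1000 = -30.68 permil

-30.7 permil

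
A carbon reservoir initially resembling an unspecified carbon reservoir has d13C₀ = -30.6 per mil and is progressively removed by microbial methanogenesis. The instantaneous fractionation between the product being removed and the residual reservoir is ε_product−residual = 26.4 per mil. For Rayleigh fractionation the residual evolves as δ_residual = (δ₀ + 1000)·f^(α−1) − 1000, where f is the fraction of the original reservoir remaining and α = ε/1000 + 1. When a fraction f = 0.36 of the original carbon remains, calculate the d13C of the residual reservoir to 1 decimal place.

Rayleigh residual: δ_res = (δ₀ + 1000)·f^(α−1) − 1000
α = ε/1000 + 1 = 1.02640, so α − 1 = 0.02640
f^(α−1) = 0.36^(0.02640) = 0.973389
δ_res = (-30.6 + 1000) × 0.973389 − 1000 = 943.603 − 1000 = -56.40 per mil

-56.4 per mil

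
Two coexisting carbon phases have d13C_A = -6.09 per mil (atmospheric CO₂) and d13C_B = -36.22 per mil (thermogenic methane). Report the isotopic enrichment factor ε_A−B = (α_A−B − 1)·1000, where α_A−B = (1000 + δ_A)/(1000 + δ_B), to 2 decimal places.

α_A−B = (1000 + -6.09) / (1000 + -36.22) = 993.91 / 963.78 = 1.031262
ε_A−B = (1.031262 − 1) × 1000 = 31.262 per mil
(The approximation ε ≈ δ_A − δ_B would give 30.13 per mil.)

31.26 per mil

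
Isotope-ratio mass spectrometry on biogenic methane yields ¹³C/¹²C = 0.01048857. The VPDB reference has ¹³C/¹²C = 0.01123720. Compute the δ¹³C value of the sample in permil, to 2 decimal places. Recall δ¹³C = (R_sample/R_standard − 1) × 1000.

δ¹³C = (R_sample / R_standard − 1) × 1000
R_sample / R_standard = 0.01048857 / 0.01123720 = 0.933379
δ¹³C = (0.933379 − 1) × 1000 = -66.621 permil

-66.62 permil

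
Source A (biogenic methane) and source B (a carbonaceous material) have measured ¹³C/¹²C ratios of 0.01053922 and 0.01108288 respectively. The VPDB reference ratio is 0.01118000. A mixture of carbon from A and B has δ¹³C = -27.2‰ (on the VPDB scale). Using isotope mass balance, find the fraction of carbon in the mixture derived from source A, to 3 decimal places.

0.381

δ_A = (0.01053922/0.01118000 − 1)×1000 = (0.942685 − 1)×1000 = -57.315‰
δ_B = (0.01108288/0.01118000 − 1)×1000 = (0.991313 − 1)×1000 = -8.687‰
f_A = (δ_mix − δ_B)/(δ_A − δ_B) = (-27.2 − (-8.687))/(-57.315 − (-8.687))
f_A = -18.513 / -48.628 = 0.3807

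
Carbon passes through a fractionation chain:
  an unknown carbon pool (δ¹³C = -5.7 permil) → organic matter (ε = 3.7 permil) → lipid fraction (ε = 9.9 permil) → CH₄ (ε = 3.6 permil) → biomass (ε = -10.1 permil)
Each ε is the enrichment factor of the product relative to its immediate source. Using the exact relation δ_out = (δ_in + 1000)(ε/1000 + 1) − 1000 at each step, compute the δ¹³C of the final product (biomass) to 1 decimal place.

1.3 permil

step 1: δ = (-5.70 + 1000)·(3.7/1000 + 1) − 1000 = -2.02 permil
step 2: δ = (-2.02 + 1000)·(9.9/1000 + 1) − 1000 = 7.86 permil
step 3: δ = (7.86 + 1000)·(3.6/1000 + 1) − 1000 = 11.49 permil
step 4: δ = (11.49 + 1000)·(-10.1/1000 + 1) − 1000 = 1.27 permil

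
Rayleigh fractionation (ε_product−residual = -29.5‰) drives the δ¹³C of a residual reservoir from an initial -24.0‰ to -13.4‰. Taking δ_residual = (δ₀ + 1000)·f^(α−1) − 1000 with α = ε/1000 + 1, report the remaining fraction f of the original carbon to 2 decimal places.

0.69

α − 1 = ε/1000 = -0.0295
(δ_res + 1000)/(δ₀ + 1000) = (-13.4 + 1000)/(-24.0 + 1000) = 986.6/976.0 = 1.010861
f = 1.010861^(1/-0.0295) = exp(ln(1.010861)/-0.0295) = exp(0.01080/-0.0295)
f = exp(-0.3662) = 0.6934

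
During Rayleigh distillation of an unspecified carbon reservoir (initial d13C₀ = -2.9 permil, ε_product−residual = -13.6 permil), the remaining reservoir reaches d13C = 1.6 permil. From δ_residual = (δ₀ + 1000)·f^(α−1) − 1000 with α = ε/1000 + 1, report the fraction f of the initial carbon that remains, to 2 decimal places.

α − 1 = ε/1000 = -0.0136
(δ_res + 1000)/(δ₀ + 1000) = (1.6 + 1000)/(-2.9 + 1000) = 1001.6/997.1 = 1.004513
f = 1.004513^(1/-0.0136) = exp(ln(1.004513)/-0.0136) = exp(0.00450/-0.0136)
f = exp(-0.3311) = 0.7181

0.72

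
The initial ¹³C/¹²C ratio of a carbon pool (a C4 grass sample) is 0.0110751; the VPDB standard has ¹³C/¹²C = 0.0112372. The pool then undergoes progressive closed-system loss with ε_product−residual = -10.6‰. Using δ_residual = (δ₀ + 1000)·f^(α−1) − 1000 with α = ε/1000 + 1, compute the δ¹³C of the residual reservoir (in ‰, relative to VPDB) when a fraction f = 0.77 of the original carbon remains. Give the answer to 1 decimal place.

-11.7‰

δ₀ = (0.0110751/0.0112372 − 1)×1000 = (0.985575 − 1)×1000 = -14.425‰
α − 1 = ε/1000 = -0.0106
f^(α−1) = 0.77^(-0.0106) = 1.002774
δ_res = (-14.425 + 1000) × 1.002774 − 1000 = 988.309 − 1000 = -11.69‰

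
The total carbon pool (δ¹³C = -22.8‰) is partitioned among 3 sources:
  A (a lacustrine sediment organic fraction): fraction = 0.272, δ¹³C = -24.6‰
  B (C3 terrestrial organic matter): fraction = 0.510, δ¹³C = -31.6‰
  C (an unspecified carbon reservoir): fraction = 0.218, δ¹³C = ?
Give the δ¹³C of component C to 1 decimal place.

0.0‰

Isotope mass balance: δ_bulk = Σ fᵢ·δᵢ.
-22.8 = 0.272×(-24.6) + 0.510×(-31.6) + 0.218×δ_C
0.218·δ_C = -22.8 − (-22.807) = 0.007
δ_C = 0.007 / 0.218 = 0.03‰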